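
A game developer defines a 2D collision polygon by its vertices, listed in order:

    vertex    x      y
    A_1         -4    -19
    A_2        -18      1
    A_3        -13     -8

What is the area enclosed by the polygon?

13

Apply the shoelace formula: 2A = Σ (x_i·y_{i+1} − x_{i+1}·y_i), indices taken mod 3.
Cross-terms: -346, 157, 215  ⇒  Σ = 26
Area = |Σ|/2 = 13.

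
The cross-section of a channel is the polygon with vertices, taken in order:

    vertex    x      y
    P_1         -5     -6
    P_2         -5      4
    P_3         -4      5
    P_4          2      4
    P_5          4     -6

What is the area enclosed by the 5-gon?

Σ = (-50) + (-9) + (-26) + (-28) + (-54) = -167
Area = |Σ|/2 = 83.5.

83.5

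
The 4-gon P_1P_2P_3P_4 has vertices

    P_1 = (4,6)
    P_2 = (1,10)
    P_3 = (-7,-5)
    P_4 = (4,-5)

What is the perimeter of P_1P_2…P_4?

|P_1P_2| = √((-3)² + (4)²) = √25 = 5
|P_2P_3| = √((-8)² + (-15)²) = √289 = 17
|P_3P_4| = √((11)² + (0)²) = √121 = 11
|P_4P_1| = √((0)² + (11)²) = √121 = 11
Perimeter = 5 + 17 + 11 + 11 = 44.

44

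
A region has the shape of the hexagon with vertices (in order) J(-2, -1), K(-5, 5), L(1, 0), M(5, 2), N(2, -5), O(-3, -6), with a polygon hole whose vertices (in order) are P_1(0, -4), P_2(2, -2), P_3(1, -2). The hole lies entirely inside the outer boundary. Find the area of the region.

Outer boundary:
Apply Gauss's area formula: 2A = Σ (x_i·y_{i+1} − x_{i+1}·y_i), indices taken mod 6.
J→K: (-2)(5) − (-5)(-1) = -15
K→L: (-5)(0) − (1)(5) = -5
L→M: (1)(2) − (5)(0) = 2
M→N: (5)(-5) − (2)(2) = -29
N→O: (2)(-6) − (-3)(-5) = -27
O→J: (-3)(-1) − (-2)(-6) = -9
Σ = -83
Area = |Σ|/2 = 41.5.
Hole:
Apply Gauss's area formula: 2A = Σ (x_i·y_{i+1} − x_{i+1}·y_i), indices taken mod 3.
Σ = (8) + (-2) + (-4) = 2
Area = |Σ|/2 = 1.
Net area = 41.5 − 1 = 40.5.

40.5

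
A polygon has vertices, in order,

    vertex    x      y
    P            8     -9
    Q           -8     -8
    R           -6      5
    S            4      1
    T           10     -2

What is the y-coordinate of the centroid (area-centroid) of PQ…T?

-542/171

Apply the shoelace (surveyor's) formula. First the cross-terms c_i = x_i·y_{i+1} − x_{i+1}·y_i:
  -136, -88, -26, -18, -74  ⇒  2A = -342, A = -171.
Then Σ (y_i + y_{i+1})·c_i = 3252, so ȳ = 3252 / (6·(-171)) = -542/171.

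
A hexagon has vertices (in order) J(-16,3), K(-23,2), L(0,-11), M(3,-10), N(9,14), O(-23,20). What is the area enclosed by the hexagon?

Σ = (37) + (253) + (33) + (132) + (502) + (251) = 1208
Area = |Σ|/2 = 604.

604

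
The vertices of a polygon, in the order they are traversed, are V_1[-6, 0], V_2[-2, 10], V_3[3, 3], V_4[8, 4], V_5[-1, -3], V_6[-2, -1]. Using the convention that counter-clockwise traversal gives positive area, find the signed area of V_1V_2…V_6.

-69.5

Apply the surveyor's formula: 2A = Σ (x_i·y_{i+1} − x_{i+1}·y_i), indices taken mod 6.
Σ = (-60) + (-36) + (-12) + (-20) + (-5) + (-6) = -139
Signed area = Σ/2 = -69.5 (negative ⇒ clockwise traversal).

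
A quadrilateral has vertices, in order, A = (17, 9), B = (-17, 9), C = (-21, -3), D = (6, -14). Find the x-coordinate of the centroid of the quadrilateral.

Apply the shoelace formula. First the cross-terms c_i = x_i·y_{i+1} − x_{i+1}·y_i:
  306, 240, 312, 292  ⇒  2A = 1150, A = 575.
Then Σ (x_i + x_{i+1})·c_i = -7084, so x̄ = -7084 / (6·575) = -154/75.

-154/75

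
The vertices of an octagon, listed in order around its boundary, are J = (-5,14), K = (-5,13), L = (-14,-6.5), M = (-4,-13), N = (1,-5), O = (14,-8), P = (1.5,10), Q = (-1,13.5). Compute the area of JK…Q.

J→K: (-5)(13) − (-5)(14) = 5
K→L: (-5)(-6.5) − (-14)(13) = 214.5
L→M: (-14)(-13) − (-4)(-6.5) = 156
M→N: (-4)(-5) − (1)(-13) = 33
N→O: (1)(-8) − (14)(-5) = 62
O→P: (14)(10) − (1.5)(-8) = 152
P→Q: (1.5)(13.5) − (-1)(10) = 30.25
Q→J: (-1)(14) − (-5)(13.5) = 53.5
Σ = 706.25
Area = |Σ|/2 = 353.125.

353.125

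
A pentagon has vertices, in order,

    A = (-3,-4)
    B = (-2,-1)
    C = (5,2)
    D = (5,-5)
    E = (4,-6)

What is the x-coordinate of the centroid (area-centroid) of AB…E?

446/249

Apply Gauss's area formula. First the cross-terms c_i = x_i·y_{i+1} − x_{i+1}·y_i:
  -5, 1, -35, -10, -34  ⇒  2A = -83, A = -41.5.
Then Σ (x_i + x_{i+1})·c_i = -446, so x̄ = -446 / (6·(-41.5)) = 446/249.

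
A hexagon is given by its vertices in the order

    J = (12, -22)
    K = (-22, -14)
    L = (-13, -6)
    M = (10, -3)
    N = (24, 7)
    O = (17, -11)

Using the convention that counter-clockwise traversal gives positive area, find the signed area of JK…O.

Σ = (-652) + (-50) + (99) + (142) + (-383) + (-242) = -1086
Signed area = Σ/2 = -543 (negative ⇒ clockwise traversal).

-543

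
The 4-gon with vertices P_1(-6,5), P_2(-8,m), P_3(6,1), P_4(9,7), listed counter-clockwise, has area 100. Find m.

-4

The doubled signed area Σ (x_i y_{i+1} − x_{i+1} y_i) is linear in m.
With m=0 it equals 152; the coefficient of m is -12 (from the two edges through P_2).
So -12·m + 152 = 2·100 = 200 ⇒ m = -4.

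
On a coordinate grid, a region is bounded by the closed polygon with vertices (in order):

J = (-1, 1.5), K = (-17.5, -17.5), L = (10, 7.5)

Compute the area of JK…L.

Σ = (43.75) + (43.75) + (22.5) = 110
Area = |Σ|/2 = 55.

55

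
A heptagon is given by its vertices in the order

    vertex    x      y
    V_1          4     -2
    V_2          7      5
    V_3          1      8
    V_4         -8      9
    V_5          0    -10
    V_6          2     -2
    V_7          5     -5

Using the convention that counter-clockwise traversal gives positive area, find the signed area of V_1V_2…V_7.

134

Apply the surveyor's formula: 2A = Σ (x_i·y_{i+1} − x_{i+1}·y_i), indices taken mod 7.
V_1→V_2: (4)(5) − (7)(-2) = 34
V_2→V_3: (7)(8) − (1)(5) = 51
V_3→V_4: (1)(9) − (-8)(8) = 73
V_4→V_5: (-8)(-10) − (0)(9) = 80
V_5→V_6: (0)(-2) − (2)(-10) = 20
V_6→V_7: (2)(-5) − (5)(-2) = 0
V_7→V_1: (5)(-2) − (4)(-5) = 10
Σ = 268
Signed area = Σ/2 = 134 (positive ⇒ counter-clockwise traversal).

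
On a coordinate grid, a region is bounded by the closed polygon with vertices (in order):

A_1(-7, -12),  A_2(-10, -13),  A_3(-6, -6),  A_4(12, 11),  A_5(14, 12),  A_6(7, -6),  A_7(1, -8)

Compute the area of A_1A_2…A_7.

168.5

Apply Gauss's area formula: 2A = Σ (x_i·y_{i+1} − x_{i+1}·y_i), indices taken mod 7.
Σ = (-29) + (-18) + (6) + (-10) + (-168) + (-50) + (-68) = -337
Area = |Σ|/2 = 168.5.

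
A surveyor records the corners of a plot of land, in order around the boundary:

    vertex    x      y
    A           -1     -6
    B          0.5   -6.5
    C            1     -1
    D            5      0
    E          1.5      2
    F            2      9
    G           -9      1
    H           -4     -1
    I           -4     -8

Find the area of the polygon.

90

Σ = (9.5) + (6) + (5) + (10) + (9.5) + (83) + (13) + (28) + (16) = 180
Area = |Σ|/2 = 90.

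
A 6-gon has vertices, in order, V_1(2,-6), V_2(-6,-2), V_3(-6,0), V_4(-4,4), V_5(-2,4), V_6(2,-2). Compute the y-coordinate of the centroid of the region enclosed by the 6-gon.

Apply the shoelace (surveyor's) formula. First the cross-terms c_i = x_i·y_{i+1} − x_{i+1}·y_i:
  -40, -12, -24, -8, -4, -8  ⇒  2A = -96, A = -48.
Then Σ (y_i + y_{i+1})·c_i = 240, so ȳ = 240 / (6·(-48)) = -5/6.

-5/6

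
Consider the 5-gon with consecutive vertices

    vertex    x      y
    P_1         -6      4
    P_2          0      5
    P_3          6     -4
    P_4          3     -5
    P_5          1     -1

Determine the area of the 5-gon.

39

Apply the shoelace (surveyor's) formula: 2A = Σ (x_i·y_{i+1} − x_{i+1}·y_i), indices taken mod 5.
Σ = (-30) + (-30) + (-18) + (2) + (-2) = -78
Area = |Σ|/2 = 39.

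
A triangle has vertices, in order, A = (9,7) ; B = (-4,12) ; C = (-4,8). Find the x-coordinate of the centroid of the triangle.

1/3

Apply the shoelace (surveyor's) formula. First the cross-terms c_i = x_i·y_{i+1} − x_{i+1}·y_i:
  136, 16, -100  ⇒  2A = 52, A = 26.
Then Σ (x_i + x_{i+1})·c_i = 52, so x̄ = 52 / (6·26) = 1/3.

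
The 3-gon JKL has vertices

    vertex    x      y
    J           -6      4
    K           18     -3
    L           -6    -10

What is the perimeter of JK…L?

64

|JK| = √((24)² + (-7)²) = √625 = 25
|KL| = √((-24)² + (-7)²) = √625 = 25
|LJ| = √((0)² + (14)²) = √196 = 14
Perimeter = 25 + 25 + 14 = 64.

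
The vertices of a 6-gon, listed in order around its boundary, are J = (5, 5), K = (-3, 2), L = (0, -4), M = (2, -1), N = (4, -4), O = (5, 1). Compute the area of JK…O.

Apply the surveyor's formula: 2A = Σ (x_i·y_{i+1} − x_{i+1}·y_i), indices taken mod 6.
Σ = (25) + (12) + (8) + (-4) + (24) + (20) = 85
Area = |Σ|/2 = 42.5.

42.5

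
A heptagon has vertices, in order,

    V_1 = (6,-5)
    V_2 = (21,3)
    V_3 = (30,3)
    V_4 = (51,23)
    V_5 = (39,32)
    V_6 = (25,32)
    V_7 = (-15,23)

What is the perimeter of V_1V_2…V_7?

160

|V_1V_2| = √((15)² + (8)²) = √289 = 17
|V_2V_3| = √((9)² + (0)²) = √81 = 9
|V_3V_4| = √((21)² + (20)²) = √841 = 29
|V_4V_5| = √((-12)² + (9)²) = √225 = 15
|V_5V_6| = √((-14)² + (0)²) = √196 = 14
|V_6V_7| = √((-40)² + (-9)²) = √1681 = 41
|V_7V_1| = √((21)² + (-28)²) = √1225 = 35
Perimeter = 17 + 9 + 29 + 15 + 14 + 41 + 35 = 160.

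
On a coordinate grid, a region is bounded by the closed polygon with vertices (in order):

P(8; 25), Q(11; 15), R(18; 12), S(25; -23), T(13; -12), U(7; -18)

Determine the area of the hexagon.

Apply the shoelace (surveyor's) formula: 2A = Σ (x_i·y_{i+1} − x_{i+1}·y_i), indices taken mod 6.
Σ = (-155) + (-138) + (-714) + (-1) + (-150) + (319) = -839
Area = |Σ|/2 = 419.5.

419.5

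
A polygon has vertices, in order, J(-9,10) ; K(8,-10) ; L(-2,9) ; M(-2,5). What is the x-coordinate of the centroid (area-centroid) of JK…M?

-1/57

Apply Gauss's area formula. First the cross-terms c_i = x_i·y_{i+1} − x_{i+1}·y_i:
  10, 52, 8, 25  ⇒  2A = 95, A = 47.5.
Then Σ (x_i + x_{i+1})·c_i = -5, so x̄ = -5 / (6·47.5) = -1/57.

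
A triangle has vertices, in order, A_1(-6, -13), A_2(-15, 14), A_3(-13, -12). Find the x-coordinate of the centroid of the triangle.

Apply Gauss's area formula. First the cross-terms c_i = x_i·y_{i+1} − x_{i+1}·y_i:
  -279, 362, 97  ⇒  2A = 180, A = 90.
Then Σ (x_i + x_{i+1})·c_i = -6120, so x̄ = -6120 / (6·90) = -34/3.

-34/3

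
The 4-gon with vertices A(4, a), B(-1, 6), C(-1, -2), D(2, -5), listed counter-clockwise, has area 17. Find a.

-9

The doubled signed area Σ (x_i y_{i+1} − x_{i+1} y_i) is linear in a.
With a=0 it equals 61; the coefficient of a is 3 (from the two edges through A).
So 3·a + 61 = 2·17 = 34 ⇒ a = -9.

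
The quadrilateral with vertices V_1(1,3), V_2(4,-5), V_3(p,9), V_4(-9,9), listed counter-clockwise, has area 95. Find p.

9

The doubled signed area Σ (x_i y_{i+1} − x_{i+1} y_i) is linear in p.
With p=0 it equals 64; the coefficient of p is 14 (from the two edges through V_3).
So 14·p + 64 = 2·95 = 190 ⇒ p = 9.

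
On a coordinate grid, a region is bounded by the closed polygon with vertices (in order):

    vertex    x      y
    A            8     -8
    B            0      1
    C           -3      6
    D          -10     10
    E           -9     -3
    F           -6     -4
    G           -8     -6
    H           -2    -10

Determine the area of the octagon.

Σ = (8) + (3) + (30) + (120) + (18) + (4) + (68) + (96) = 347
Area = |Σ|/2 = 173.5.

173.5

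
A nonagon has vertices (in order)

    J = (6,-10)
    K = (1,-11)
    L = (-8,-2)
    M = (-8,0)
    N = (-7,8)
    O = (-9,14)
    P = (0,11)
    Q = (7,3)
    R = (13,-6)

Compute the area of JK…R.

Apply the shoelace formula: 2A = Σ (x_i·y_{i+1} − x_{i+1}·y_i), indices taken mod 9.
Σ = (-56) + (-90) + (-16) + (-64) + (-26) + (-99) + (-77) + (-81) + (-94) = -603
Area = |Σ|/2 = 301.5.

301.5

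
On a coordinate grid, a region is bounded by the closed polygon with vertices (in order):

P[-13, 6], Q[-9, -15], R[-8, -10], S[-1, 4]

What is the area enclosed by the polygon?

Apply the surveyor's formula: 2A = Σ (x_i·y_{i+1} − x_{i+1}·y_i), indices taken mod 4.
Σ = (249) + (-30) + (-42) + (46) = 223
Area = |Σ|/2 = 111.5.

111.5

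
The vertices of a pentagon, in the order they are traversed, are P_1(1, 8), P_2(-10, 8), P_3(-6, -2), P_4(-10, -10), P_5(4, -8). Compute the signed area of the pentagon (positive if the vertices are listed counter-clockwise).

178

Σ = (88) + (68) + (40) + (120) + (40) = 356
Signed area = Σ/2 = 178 (positive ⇒ counter-clockwise traversal).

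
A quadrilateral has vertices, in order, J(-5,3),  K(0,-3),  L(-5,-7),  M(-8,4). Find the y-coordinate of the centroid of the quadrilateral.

-35/24

Apply the surveyor's formula. First the cross-terms c_i = x_i·y_{i+1} − x_{i+1}·y_i:
  15, -15, -76, -4  ⇒  2A = -80, A = -40.
Then Σ (y_i + y_{i+1})·c_i = 350, so ȳ = 350 / (6·(-40)) = -35/24.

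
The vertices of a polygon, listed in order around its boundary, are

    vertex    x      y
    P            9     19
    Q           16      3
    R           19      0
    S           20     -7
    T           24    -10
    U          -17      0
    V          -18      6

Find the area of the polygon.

583.5

Σ = (-277) + (-57) + (-133) + (-32) + (-170) + (-102) + (-396) = -1167
Area = |Σ|/2 = 583.5.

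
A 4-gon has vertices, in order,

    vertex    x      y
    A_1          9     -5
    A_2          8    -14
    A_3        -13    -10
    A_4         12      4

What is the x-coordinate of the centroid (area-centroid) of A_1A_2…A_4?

559/282

Apply the surveyor's formula. First the cross-terms c_i = x_i·y_{i+1} − x_{i+1}·y_i:
  -86, -262, 68, -96  ⇒  2A = -376, A = -188.
Then Σ (x_i + x_{i+1})·c_i = -2236, so x̄ = -2236 / (6·(-188)) = 559/282.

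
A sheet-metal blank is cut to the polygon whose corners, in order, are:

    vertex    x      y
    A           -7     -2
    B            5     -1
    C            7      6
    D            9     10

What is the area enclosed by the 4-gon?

Apply the shoelace formula: 2A = Σ (x_i·y_{i+1} − x_{i+1}·y_i), indices taken mod 4.
Σ = (17) + (37) + (16) + (52) = 122
Area = |Σ|/2 = 61.

61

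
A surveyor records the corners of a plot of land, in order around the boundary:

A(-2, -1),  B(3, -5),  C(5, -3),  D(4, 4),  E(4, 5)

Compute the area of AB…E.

Apply the shoelace (surveyor's) formula: 2A = Σ (x_i·y_{i+1} − x_{i+1}·y_i), indices taken mod 5.
Σ = (13) + (16) + (32) + (4) + (6) = 71
Area = |Σ|/2 = 35.5.

35.5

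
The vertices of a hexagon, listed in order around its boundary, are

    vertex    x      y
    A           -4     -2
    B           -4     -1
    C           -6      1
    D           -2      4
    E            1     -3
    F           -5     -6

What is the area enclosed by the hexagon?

Apply the shoelace (surveyor's) formula: 2A = Σ (x_i·y_{i+1} − x_{i+1}·y_i), indices taken mod 6.
Cross-terms: -4, -10, -22, 2, -21, -14  ⇒  Σ = -69
Area = |Σ|/2 = 34.5.

34.5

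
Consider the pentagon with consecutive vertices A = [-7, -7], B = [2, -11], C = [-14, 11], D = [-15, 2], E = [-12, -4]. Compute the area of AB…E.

118

Apply the shoelace formula: 2A = Σ (x_i·y_{i+1} − x_{i+1}·y_i), indices taken mod 5.
A→B: (-7)(-11) − (2)(-7) = 91
B→C: (2)(11) − (-14)(-11) = -132
C→D: (-14)(2) − (-15)(11) = 137
D→E: (-15)(-4) − (-12)(2) = 84
E→A: (-12)(-7) − (-7)(-4) = 56
Σ = 236
Area = |Σ|/2 = 118.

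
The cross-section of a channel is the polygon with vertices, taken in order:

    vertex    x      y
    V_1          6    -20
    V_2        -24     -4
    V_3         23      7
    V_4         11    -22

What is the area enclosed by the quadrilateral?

Σ = (-504) + (-76) + (-583) + (-88) = -1251
Area = |Σ|/2 = 625.5.

625.5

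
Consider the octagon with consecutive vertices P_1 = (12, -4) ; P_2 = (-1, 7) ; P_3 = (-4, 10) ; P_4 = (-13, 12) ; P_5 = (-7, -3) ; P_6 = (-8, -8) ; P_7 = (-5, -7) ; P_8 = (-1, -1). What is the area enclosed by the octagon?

182.5

Apply the surveyor's formula: 2A = Σ (x_i·y_{i+1} − x_{i+1}·y_i), indices taken mod 8.
Cross-terms: 80, 18, 82, 123, 32, 16, -2, 16  ⇒  Σ = 365
Area = |Σ|/2 = 182.5.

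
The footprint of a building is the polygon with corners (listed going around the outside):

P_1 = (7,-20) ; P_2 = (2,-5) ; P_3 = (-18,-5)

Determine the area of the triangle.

Cross-terms: 5, -100, 395  ⇒  Σ = 300
Area = |Σ|/2 = 150.

150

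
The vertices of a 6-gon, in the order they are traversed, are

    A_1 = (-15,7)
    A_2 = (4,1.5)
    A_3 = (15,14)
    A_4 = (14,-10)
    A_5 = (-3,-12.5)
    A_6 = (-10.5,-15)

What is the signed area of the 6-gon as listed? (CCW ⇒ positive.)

Σ = (-50.5) + (33.5) + (-346) + (-205) + (-86.25) + (-298.5) = -952.75
Signed area = Σ/2 = -476.375 (negative ⇒ clockwise traversal).

-476.375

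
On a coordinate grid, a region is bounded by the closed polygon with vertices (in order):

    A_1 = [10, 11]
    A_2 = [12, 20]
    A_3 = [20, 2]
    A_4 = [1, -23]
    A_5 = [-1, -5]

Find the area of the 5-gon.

Apply Gauss's area formula: 2A = Σ (x_i·y_{i+1} − x_{i+1}·y_i), indices taken mod 5.
Σ = (68) + (-376) + (-462) + (-28) + (39) = -759
Area = |Σ|/2 = 379.5.

379.5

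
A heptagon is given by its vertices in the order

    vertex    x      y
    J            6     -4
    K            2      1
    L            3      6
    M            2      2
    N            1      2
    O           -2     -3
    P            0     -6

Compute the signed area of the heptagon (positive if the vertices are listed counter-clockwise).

Apply the surveyor's formula: 2A = Σ (x_i·y_{i+1} − x_{i+1}·y_i), indices taken mod 7.
Σ = (14) + (9) + (-6) + (2) + (1) + (12) + (36) = 68
Signed area = Σ/2 = 34 (positive ⇒ counter-clockwise traversal).

34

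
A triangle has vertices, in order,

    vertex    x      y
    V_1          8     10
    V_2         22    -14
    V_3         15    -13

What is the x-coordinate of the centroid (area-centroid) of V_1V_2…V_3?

Apply the shoelace (surveyor's) formula. First the cross-terms c_i = x_i·y_{i+1} − x_{i+1}·y_i:
  -332, -76, 254  ⇒  2A = -154, A = -77.
Then Σ (x_i + x_{i+1})·c_i = -6930, so x̄ = -6930 / (6·(-77)) = 15.

15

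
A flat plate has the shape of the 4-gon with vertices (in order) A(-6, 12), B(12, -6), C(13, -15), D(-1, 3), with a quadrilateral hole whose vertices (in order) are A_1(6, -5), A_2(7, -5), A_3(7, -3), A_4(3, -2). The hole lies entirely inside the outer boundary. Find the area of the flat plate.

84.5

Outer boundary:
Apply Gauss's area formula: 2A = Σ (x_i·y_{i+1} − x_{i+1}·y_i), indices taken mod 4.
Cross-terms: -108, -102, 24, 6  ⇒  Σ = -180
Area = |Σ|/2 = 90.
Hole:
Apply Gauss's area formula: 2A = Σ (x_i·y_{i+1} − x_{i+1}·y_i), indices taken mod 4.
Σ = (5) + (14) + (-5) + (-3) = 11
Area = |Σ|/2 = 5.5.
Net area = 90 − 5.5 = 84.5.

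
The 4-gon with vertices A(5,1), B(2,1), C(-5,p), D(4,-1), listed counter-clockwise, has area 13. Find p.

The doubled signed area Σ (x_i y_{i+1} − x_{i+1} y_i) is linear in p.
With p=0 it equals 22; the coefficient of p is -2 (from the two edges through C).
So -2·p + 22 = 2·13 = 26 ⇒ p = -2.

-2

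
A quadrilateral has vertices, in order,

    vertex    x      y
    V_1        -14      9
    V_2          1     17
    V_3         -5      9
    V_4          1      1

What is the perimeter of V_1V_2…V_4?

54

|V_1V_2| = √((15)² + (8)²) = √289 = 17
|V_2V_3| = √((-6)² + (-8)²) = √100 = 10
|V_3V_4| = √((6)² + (-8)²) = √100 = 10
|V_4V_1| = √((-15)² + (8)²) = √289 = 17
Perimeter = 17 + 10 + 10 + 17 = 54.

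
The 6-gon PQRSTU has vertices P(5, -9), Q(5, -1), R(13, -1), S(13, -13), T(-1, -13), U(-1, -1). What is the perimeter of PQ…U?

64

|PQ| = √((0)² + (8)²) = √64 = 8
|QR| = √((8)² + (0)²) = √64 = 8
|RS| = √((0)² + (-12)²) = √144 = 12
|ST| = √((-14)² + (0)²) = √196 = 14
|TU| = √((0)² + (12)²) = √144 = 12
|UP| = √((6)² + (-8)²) = √100 = 10
Perimeter = 8 + 8 + 12 + 14 + 12 + 10 = 64.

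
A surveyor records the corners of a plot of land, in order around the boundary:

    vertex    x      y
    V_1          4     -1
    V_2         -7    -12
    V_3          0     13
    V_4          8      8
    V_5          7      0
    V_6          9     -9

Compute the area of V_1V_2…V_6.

171

Apply the shoelace formula: 2A = Σ (x_i·y_{i+1} − x_{i+1}·y_i), indices taken mod 6.
Σ = (-55) + (-91) + (-104) + (-56) + (-63) + (27) = -342
Area = |Σ|/2 = 171.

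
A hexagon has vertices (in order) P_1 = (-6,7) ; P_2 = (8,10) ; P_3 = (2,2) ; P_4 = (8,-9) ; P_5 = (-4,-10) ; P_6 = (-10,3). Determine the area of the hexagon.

Apply Gauss's area formula: 2A = Σ (x_i·y_{i+1} − x_{i+1}·y_i), indices taken mod 6.
P_1→P_2: (-6)(10) − (8)(7) = -116
P_2→P_3: (8)(2) − (2)(10) = -4
P_3→P_4: (2)(-9) − (8)(2) = -34
P_4→P_5: (8)(-10) − (-4)(-9) = -116
P_5→P_6: (-4)(3) − (-10)(-10) = -112
P_6→P_1: (-10)(7) − (-6)(3) = -52
Σ = -434
Area = |Σ|/2 = 217.

217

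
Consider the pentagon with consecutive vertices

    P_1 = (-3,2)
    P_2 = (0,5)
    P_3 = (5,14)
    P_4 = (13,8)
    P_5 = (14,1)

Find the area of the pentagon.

Apply the shoelace formula: 2A = Σ (x_i·y_{i+1} − x_{i+1}·y_i), indices taken mod 5.
Cross-terms: -15, -25, -142, -99, 31  ⇒  Σ = -250
Area = |Σ|/2 = 125.

125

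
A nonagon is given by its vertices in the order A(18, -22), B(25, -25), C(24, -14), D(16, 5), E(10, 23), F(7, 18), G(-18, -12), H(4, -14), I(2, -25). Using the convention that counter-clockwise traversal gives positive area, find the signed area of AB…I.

952.5

A→B: (18)(-25) − (25)(-22) = 100
B→C: (25)(-14) − (24)(-25) = 250
C→D: (24)(5) − (16)(-14) = 344
D→E: (16)(23) − (10)(5) = 318
E→F: (10)(18) − (7)(23) = 19
F→G: (7)(-12) − (-18)(18) = 240
G→H: (-18)(-14) − (4)(-12) = 300
H→I: (4)(-25) − (2)(-14) = -72
I→A: (2)(-22) − (18)(-25) = 406
Σ = 1905
Signed area = Σ/2 = 952.5 (positive ⇒ counter-clockwise traversal).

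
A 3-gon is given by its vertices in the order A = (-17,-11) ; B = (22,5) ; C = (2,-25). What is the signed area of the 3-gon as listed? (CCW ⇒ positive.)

-425

Apply the shoelace formula: 2A = Σ (x_i·y_{i+1} − x_{i+1}·y_i), indices taken mod 3.
Cross-terms: 157, -560, -447  ⇒  Σ = -850
Signed area = Σ/2 = -425 (negative ⇒ clockwise traversal).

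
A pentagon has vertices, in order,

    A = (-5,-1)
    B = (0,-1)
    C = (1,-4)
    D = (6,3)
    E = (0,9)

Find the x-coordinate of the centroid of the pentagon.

2/3

Apply Gauss's area formula. First the cross-terms c_i = x_i·y_{i+1} − x_{i+1}·y_i:
  5, 1, 27, 54, 45  ⇒  2A = 132, A = 66.
Then Σ (x_i + x_{i+1})·c_i = 264, so x̄ = 264 / (6·66) = 2/3.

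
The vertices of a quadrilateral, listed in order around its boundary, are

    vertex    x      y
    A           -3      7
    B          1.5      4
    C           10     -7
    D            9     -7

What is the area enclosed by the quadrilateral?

19

Apply the shoelace (surveyor's) formula: 2A = Σ (x_i·y_{i+1} − x_{i+1}·y_i), indices taken mod 4.
Σ = (-22.5) + (-50.5) + (-7) + (42) = -38
Area = |Σ|/2 = 19.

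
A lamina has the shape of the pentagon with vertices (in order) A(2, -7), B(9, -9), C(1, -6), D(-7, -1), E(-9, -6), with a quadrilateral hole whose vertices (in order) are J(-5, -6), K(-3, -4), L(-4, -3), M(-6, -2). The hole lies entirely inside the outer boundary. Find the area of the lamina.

Outer boundary:
Apply Gauss's area formula: 2A = Σ (x_i·y_{i+1} − x_{i+1}·y_i), indices taken mod 5.
Cross-terms: 45, -45, -43, 33, 75  ⇒  Σ = 65
Area = |Σ|/2 = 32.5.
Hole:
Σ = (2) + (-7) + (-10) + (26) = 11
Area = |Σ|/2 = 5.5.
Net area = 32.5 − 5.5 = 27.

27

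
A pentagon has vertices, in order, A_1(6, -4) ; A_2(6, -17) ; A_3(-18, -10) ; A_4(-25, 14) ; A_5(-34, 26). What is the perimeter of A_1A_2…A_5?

128

|A_1A_2| = √((0)² + (-13)²) = √169 = 13
|A_2A_3| = √((-24)² + (7)²) = √625 = 25
|A_3A_4| = √((-7)² + (24)²) = √625 = 25
|A_4A_5| = √((-9)² + (12)²) = √225 = 15
|A_5A_1| = √((40)² + (-30)²) = √2500 = 50
Perimeter = 13 + 25 + 25 + 15 + 50 = 128.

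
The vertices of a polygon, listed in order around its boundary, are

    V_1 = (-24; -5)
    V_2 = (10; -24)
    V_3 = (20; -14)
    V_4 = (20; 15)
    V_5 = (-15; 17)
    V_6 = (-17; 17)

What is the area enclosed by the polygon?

Apply the shoelace formula: 2A = Σ (x_i·y_{i+1} − x_{i+1}·y_i), indices taken mod 6.
Σ = (626) + (340) + (580) + (565) + (34) + (493) = 2638
Area = |Σ|/2 = 1319.

1319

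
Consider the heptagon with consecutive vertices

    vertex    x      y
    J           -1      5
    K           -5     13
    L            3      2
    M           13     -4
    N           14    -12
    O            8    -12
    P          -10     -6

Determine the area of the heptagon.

Apply the shoelace (surveyor's) formula: 2A = Σ (x_i·y_{i+1} − x_{i+1}·y_i), indices taken mod 7.
Σ = (12) + (-49) + (-38) + (-100) + (-72) + (-168) + (-56) = -471
Area = |Σ|/2 = 235.5.

235.5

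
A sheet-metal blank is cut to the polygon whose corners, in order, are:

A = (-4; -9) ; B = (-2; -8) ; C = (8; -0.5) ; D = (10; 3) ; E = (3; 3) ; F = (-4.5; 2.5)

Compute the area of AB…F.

A→B: (-4)(-8) − (-2)(-9) = 14
B→C: (-2)(-0.5) − (8)(-8) = 65
C→D: (8)(3) − (10)(-0.5) = 29
D→E: (10)(3) − (3)(3) = 21
E→F: (3)(2.5) − (-4.5)(3) = 21
F→A: (-4.5)(-9) − (-4)(2.5) = 50.5
Σ = 200.5
Area = |Σ|/2 = 100.25.

100.25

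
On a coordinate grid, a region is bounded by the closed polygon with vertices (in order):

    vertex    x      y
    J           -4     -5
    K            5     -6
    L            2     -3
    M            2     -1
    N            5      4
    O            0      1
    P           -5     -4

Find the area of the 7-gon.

J→K: (-4)(-6) − (5)(-5) = 49
K→L: (5)(-3) − (2)(-6) = -3
L→M: (2)(-1) − (2)(-3) = 4
M→N: (2)(4) − (5)(-1) = 13
N→O: (5)(1) − (0)(4) = 5
O→P: (0)(-4) − (-5)(1) = 5
P→J: (-5)(-5) − (-4)(-4) = 9
Σ = 82
Area = |Σ|/2 = 41.

41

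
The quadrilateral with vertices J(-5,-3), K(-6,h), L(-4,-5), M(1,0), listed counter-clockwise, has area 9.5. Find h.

Write out the shoelace sum; only the two edges meeting at K involve h:
2·Area = [((-5)·h − (-6)·(-3)) + ((-6)·(-5) − (-4)·h)] + 2
       = -1·h + 14 = 19
⇒ h = -5.

-5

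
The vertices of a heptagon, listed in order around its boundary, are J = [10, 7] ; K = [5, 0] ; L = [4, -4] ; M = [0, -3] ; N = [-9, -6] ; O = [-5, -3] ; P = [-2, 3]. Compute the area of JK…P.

J→K: (10)(0) − (5)(7) = -35
K→L: (5)(-4) − (4)(0) = -20
L→M: (4)(-3) − (0)(-4) = -12
M→N: (0)(-6) − (-9)(-3) = -27
N→O: (-9)(-3) − (-5)(-6) = -3
O→P: (-5)(3) − (-2)(-3) = -21
P→J: (-2)(7) − (10)(3) = -44
Σ = -162
Area = |Σ|/2 = 81.

81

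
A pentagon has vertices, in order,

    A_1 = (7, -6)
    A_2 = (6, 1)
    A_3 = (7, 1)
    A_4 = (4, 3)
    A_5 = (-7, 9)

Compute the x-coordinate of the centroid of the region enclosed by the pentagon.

Apply Gauss's area formula. First the cross-terms c_i = x_i·y_{i+1} − x_{i+1}·y_i:
  43, -1, 17, 57, -21  ⇒  2A = 95, A = 47.5.
Then Σ (x_i + x_{i+1})·c_i = 562, so x̄ = 562 / (6·47.5) = 562/285.

562/285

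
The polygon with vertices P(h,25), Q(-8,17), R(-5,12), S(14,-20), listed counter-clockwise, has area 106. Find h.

The doubled signed area Σ (x_i y_{i+1} − x_{i+1} y_i) is linear in h.
With h=0 it equals 471; the coefficient of h is 37 (from the two edges through P).
So 37·h + 471 = 2·106 = 212 ⇒ h = -7.

-7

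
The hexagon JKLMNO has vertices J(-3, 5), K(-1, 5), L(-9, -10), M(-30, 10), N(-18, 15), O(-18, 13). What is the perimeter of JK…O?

|JK| = √((2)² + (0)²) = √4 = 2
|KL| = √((-8)² + (-15)²) = √289 = 17
|LM| = √((-21)² + (20)²) = √841 = 29
|MN| = √((12)² + (5)²) = √169 = 13
|NO| = √((0)² + (-2)²) = √4 = 2
|OJ| = √((15)² + (-8)²) = √289 = 17
Perimeter = 2 + 17 + 29 + 13 + 2 + 17 = 80.

80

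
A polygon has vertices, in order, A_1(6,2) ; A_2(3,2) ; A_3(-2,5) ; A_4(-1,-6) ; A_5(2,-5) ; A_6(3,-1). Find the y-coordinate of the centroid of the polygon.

-113/252

Apply Gauss's area formula. First the cross-terms c_i = x_i·y_{i+1} − x_{i+1}·y_i:
  6, 19, 17, 17, 13, 12  ⇒  2A = 84, A = 42.
Then Σ (y_i + y_{i+1})·c_i = -113, so ȳ = -113 / (6·42) = -113/252.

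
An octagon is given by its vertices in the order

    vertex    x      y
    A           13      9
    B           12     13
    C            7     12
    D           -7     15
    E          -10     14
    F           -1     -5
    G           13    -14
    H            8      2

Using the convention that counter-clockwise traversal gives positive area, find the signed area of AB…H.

341

Apply Gauss's area formula: 2A = Σ (x_i·y_{i+1} − x_{i+1}·y_i), indices taken mod 8.
Cross-terms: 61, 53, 189, 52, 64, 79, 138, 46  ⇒  Σ = 682
Signed area = Σ/2 = 341 (positive ⇒ counter-clockwise traversal).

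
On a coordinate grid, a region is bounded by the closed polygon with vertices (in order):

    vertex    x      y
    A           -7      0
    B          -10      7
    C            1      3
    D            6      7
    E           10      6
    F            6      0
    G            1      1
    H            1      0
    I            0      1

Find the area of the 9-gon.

77

Σ = (-49) + (-37) + (-11) + (-34) + (-36) + (6) + (-1) + (1) + (7) = -154
Area = |Σ|/2 = 77.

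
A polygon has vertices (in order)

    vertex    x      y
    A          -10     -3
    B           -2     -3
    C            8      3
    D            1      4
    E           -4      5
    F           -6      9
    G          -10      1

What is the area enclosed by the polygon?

105

Apply Gauss's area formula: 2A = Σ (x_i·y_{i+1} − x_{i+1}·y_i), indices taken mod 7.
A→B: (-10)(-3) − (-2)(-3) = 24
B→C: (-2)(3) − (8)(-3) = 18
C→D: (8)(4) − (1)(3) = 29
D→E: (1)(5) − (-4)(4) = 21
E→F: (-4)(9) − (-6)(5) = -6
F→G: (-6)(1) − (-10)(9) = 84
G→A: (-10)(-3) − (-10)(1) = 40
Σ = 210
Area = |Σ|/2 = 105.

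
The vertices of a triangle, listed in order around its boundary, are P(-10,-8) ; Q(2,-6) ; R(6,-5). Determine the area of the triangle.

Apply Gauss's area formula: 2A = Σ (x_i·y_{i+1} − x_{i+1}·y_i), indices taken mod 3.
Σ = (76) + (26) + (-98) = 4
Area = |Σ|/2 = 2.

2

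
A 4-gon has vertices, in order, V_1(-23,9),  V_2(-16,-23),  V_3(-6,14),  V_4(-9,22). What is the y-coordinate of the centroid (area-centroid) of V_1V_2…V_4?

453/146

Apply the shoelace formula. First the cross-terms c_i = x_i·y_{i+1} − x_{i+1}·y_i:
  673, -362, -6, 425  ⇒  2A = 730, A = 365.
Then Σ (y_i + y_{i+1})·c_i = 6795, so ȳ = 6795 / (6·365) = 453/146.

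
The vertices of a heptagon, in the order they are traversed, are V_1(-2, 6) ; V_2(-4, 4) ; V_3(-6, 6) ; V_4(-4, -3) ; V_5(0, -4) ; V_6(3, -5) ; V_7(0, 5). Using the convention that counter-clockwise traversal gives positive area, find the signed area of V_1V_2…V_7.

Apply the surveyor's formula: 2A = Σ (x_i·y_{i+1} − x_{i+1}·y_i), indices taken mod 7.
V_1→V_2: (-2)(4) − (-4)(6) = 16
V_2→V_3: (-4)(6) − (-6)(4) = 0
V_3→V_4: (-6)(-3) − (-4)(6) = 42
V_4→V_5: (-4)(-4) − (0)(-3) = 16
V_5→V_6: (0)(-5) − (3)(-4) = 12
V_6→V_7: (3)(5) − (0)(-5) = 15
V_7→V_1: (0)(6) − (-2)(5) = 10
Σ = 111
Signed area = Σ/2 = 55.5 (positive ⇒ counter-clockwise traversal).

55.5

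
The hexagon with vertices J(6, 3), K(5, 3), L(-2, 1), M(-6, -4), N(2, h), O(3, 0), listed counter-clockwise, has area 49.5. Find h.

-6

Write out the shoelace sum; only the two edges meeting at N involve h:
2·Area = [((-6)·h − 2·(-4)) + (2·0 − 3·h)] + 37
       = -9·h + 45 = 99
⇒ h = -6.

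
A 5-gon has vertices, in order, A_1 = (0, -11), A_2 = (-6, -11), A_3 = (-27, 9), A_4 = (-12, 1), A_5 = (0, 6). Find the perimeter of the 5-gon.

82

|A_1A_2| = √((-6)² + (0)²) = √36 = 6
|A_2A_3| = √((-21)² + (20)²) = √841 = 29
|A_3A_4| = √((15)² + (-8)²) = √289 = 17
|A_4A_5| = √((12)² + (5)²) = √169 = 13
|A_5A_1| = √((0)² + (-17)²) = √289 = 17
Perimeter = 6 + 29 + 17 + 13 + 17 = 82.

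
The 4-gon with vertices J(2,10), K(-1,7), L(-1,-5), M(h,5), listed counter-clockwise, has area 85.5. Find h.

Write out the shoelace sum; only the two edges meeting at M involve h:
2·Area = [((-1)·5 − h·(-5)) + (h·10 − 2·5)] + 36
       = 15·h + 21 = 171
⇒ h = 10.

10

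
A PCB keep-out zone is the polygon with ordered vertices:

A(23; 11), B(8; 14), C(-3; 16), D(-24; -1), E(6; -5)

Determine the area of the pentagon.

Apply the surveyor's formula: 2A = Σ (x_i·y_{i+1} − x_{i+1}·y_i), indices taken mod 5.
A→B: (23)(14) − (8)(11) = 234
B→C: (8)(16) − (-3)(14) = 170
C→D: (-3)(-1) − (-24)(16) = 387
D→E: (-24)(-5) − (6)(-1) = 126
E→A: (6)(11) − (23)(-5) = 181
Σ = 1098
Area = |Σ|/2 = 549.

549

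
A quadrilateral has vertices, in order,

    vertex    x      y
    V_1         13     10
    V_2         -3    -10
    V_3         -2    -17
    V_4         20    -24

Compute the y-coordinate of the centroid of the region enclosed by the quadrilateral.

-2657/277

Apply the surveyor's formula. First the cross-terms c_i = x_i·y_{i+1} − x_{i+1}·y_i:
  -100, 31, 388, 512  ⇒  2A = 831, A = 415.5.
Then Σ (y_i + y_{i+1})·c_i = -23913, so ȳ = -23913 / (6·415.5) = -2657/277.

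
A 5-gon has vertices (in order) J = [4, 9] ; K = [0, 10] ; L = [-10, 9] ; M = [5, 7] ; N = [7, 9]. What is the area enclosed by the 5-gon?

24

J→K: (4)(10) − (0)(9) = 40
K→L: (0)(9) − (-10)(10) = 100
L→M: (-10)(7) − (5)(9) = -115
M→N: (5)(9) − (7)(7) = -4
N→J: (7)(9) − (4)(9) = 27
Σ = 48
Area = |Σ|/2 = 24.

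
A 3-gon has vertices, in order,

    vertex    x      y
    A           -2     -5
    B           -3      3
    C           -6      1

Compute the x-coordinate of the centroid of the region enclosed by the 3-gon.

Apply the surveyor's formula. First the cross-terms c_i = x_i·y_{i+1} − x_{i+1}·y_i:
  -21, 15, 32  ⇒  2A = 26, A = 13.
Then Σ (x_i + x_{i+1})·c_i = -286, so x̄ = -286 / (6·13) = -11/3.

-11/3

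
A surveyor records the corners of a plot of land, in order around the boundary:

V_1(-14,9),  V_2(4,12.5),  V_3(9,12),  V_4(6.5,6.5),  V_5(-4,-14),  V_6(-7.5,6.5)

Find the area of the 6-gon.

Apply the surveyor's formula: 2A = Σ (x_i·y_{i+1} − x_{i+1}·y_i), indices taken mod 6.
Σ = (-211) + (-64.5) + (-19.5) + (-65) + (-131) + (23.5) = -467.5
Area = |Σ|/2 = 233.75.

233.75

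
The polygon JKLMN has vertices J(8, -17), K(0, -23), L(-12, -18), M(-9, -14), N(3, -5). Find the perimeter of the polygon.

|JK| = √((-8)² + (-6)²) = √100 = 10
|KL| = √((-12)² + (5)²) = √169 = 13
|LM| = √((3)² + (4)²) = √25 = 5
|MN| = √((12)² + (9)²) = √225 = 15
|NJ| = √((5)² + (-12)²) = √169 = 13
Perimeter = 10 + 13 + 5 + 15 + 13 = 56.

56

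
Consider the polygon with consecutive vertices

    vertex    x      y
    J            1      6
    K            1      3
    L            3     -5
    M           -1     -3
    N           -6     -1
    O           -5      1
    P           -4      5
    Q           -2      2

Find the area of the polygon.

Apply the surveyor's formula: 2A = Σ (x_i·y_{i+1} − x_{i+1}·y_i), indices taken mod 8.
Cross-terms: -3, -14, -14, -17, -11, -21, 2, -14  ⇒  Σ = -92
Area = |Σ|/2 = 46.

46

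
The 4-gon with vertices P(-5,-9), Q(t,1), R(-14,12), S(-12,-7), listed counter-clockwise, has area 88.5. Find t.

-7

Write out the shoelace sum; only the two edges meeting at Q involve t:
2·Area = [((-5)·1 − t·(-9)) + (t·12 − (-14)·1)] + 315
       = 21·t + 324 = 177
⇒ t = -7.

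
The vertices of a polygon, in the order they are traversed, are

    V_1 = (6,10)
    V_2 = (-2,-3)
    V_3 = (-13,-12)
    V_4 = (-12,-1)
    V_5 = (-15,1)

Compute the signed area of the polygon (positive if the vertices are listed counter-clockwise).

-163.5

Apply the shoelace (surveyor's) formula: 2A = Σ (x_i·y_{i+1} − x_{i+1}·y_i), indices taken mod 5.
Cross-terms: 2, -15, -131, -27, -156  ⇒  Σ = -327
Signed area = Σ/2 = -163.5 (negative ⇒ clockwise traversal).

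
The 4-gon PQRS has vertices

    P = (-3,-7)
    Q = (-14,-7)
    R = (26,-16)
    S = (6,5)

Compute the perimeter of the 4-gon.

96

|PQ| = √((-11)² + (0)²) = √121 = 11
|QR| = √((40)² + (-9)²) = √1681 = 41
|RS| = √((-20)² + (21)²) = √841 = 29
|SP| = √((-9)² + (-12)²) = √225 = 15
Perimeter = 11 + 41 + 29 + 15 = 96.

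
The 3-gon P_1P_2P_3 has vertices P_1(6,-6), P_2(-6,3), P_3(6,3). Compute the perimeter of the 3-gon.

36

|P_1P_2| = √((-12)² + (9)²) = √225 = 15
|P_2P_3| = √((12)² + (0)²) = √144 = 12
|P_3P_1| = √((0)² + (-9)²) = √81 = 9
Perimeter = 15 + 12 + 9 = 36.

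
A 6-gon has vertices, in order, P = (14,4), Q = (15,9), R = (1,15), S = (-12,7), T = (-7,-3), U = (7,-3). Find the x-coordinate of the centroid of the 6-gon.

Apply the shoelace (surveyor's) formula. First the cross-terms c_i = x_i·y_{i+1} − x_{i+1}·y_i:
  66, 216, 187, 85, 42, 70  ⇒  2A = 666, A = 333.
Then Σ (x_i + x_{i+1})·c_i = 3168, so x̄ = 3168 / (6·333) = 176/111.

176/111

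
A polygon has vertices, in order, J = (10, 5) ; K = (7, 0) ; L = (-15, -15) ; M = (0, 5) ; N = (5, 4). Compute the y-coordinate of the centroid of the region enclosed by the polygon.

-358/153

Apply the surveyor's formula. First the cross-terms c_i = x_i·y_{i+1} − x_{i+1}·y_i:
  -35, -105, -75, -25, -15  ⇒  2A = -255, A = -127.5.
Then Σ (y_i + y_{i+1})·c_i = 1790, so ȳ = 1790 / (6·(-127.5)) = -358/153.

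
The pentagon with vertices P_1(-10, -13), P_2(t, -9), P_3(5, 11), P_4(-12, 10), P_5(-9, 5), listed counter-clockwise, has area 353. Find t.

8

Write out the shoelace sum; only the two edges meeting at P_2 involve t:
2·Area = [((-10)·(-9) − t·(-13)) + (t·11 − 5·(-9))] + 379
       = 24·t + 514 = 706
⇒ t = 8.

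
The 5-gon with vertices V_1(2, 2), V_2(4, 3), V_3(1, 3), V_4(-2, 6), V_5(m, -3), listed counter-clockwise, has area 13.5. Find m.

The doubled signed area Σ (x_i y_{i+1} − x_{i+1} y_i) is linear in m.
With m=0 it equals 31; the coefficient of m is -4 (from the two edges through V_5).
So -4·m + 31 = 2·13.5 = 27 ⇒ m = 1.

1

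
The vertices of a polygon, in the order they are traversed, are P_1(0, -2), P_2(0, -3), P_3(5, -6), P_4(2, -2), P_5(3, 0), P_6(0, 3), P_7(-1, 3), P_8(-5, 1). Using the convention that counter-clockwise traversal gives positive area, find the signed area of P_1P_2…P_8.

29.5

Cross-terms: 0, 15, 2, 6, 9, 3, 14, 10  ⇒  Σ = 59
Signed area = Σ/2 = 29.5 (positive ⇒ counter-clockwise traversal).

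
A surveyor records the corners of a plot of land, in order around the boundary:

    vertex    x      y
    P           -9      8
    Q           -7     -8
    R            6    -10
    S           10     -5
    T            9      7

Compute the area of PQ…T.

283

Apply Gauss's area formula: 2A = Σ (x_i·y_{i+1} − x_{i+1}·y_i), indices taken mod 5.
Cross-terms: 128, 118, 70, 115, 135  ⇒  Σ = 566
Area = |Σ|/2 = 283.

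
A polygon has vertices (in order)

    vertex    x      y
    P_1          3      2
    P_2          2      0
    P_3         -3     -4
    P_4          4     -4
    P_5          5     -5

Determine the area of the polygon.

20.5

Apply the shoelace formula: 2A = Σ (x_i·y_{i+1} − x_{i+1}·y_i), indices taken mod 5.
Σ = (-4) + (-8) + (28) + (0) + (25) = 41
Area = |Σ|/2 = 20.5.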